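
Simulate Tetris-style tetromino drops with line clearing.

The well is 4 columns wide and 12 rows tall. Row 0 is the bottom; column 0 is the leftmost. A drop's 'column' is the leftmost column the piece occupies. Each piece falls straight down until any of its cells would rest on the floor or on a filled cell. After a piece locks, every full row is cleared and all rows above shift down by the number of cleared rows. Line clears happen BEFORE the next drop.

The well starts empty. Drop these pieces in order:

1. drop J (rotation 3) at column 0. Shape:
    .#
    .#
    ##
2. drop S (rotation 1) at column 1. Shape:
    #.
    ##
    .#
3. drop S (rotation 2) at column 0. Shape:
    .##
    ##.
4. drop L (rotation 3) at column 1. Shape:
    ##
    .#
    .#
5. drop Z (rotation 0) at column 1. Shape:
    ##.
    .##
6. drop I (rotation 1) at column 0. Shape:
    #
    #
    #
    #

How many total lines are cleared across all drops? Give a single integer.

Answer: 0

Derivation:
Drop 1: J rot3 at col 0 lands with bottom-row=0; cleared 0 line(s) (total 0); column heights now [1 3 0 0], max=3
Drop 2: S rot1 at col 1 lands with bottom-row=2; cleared 0 line(s) (total 0); column heights now [1 5 4 0], max=5
Drop 3: S rot2 at col 0 lands with bottom-row=5; cleared 0 line(s) (total 0); column heights now [6 7 7 0], max=7
Drop 4: L rot3 at col 1 lands with bottom-row=7; cleared 0 line(s) (total 0); column heights now [6 10 10 0], max=10
Drop 5: Z rot0 at col 1 lands with bottom-row=10; cleared 0 line(s) (total 0); column heights now [6 12 12 11], max=12
Drop 6: I rot1 at col 0 lands with bottom-row=6; cleared 0 line(s) (total 0); column heights now [10 12 12 11], max=12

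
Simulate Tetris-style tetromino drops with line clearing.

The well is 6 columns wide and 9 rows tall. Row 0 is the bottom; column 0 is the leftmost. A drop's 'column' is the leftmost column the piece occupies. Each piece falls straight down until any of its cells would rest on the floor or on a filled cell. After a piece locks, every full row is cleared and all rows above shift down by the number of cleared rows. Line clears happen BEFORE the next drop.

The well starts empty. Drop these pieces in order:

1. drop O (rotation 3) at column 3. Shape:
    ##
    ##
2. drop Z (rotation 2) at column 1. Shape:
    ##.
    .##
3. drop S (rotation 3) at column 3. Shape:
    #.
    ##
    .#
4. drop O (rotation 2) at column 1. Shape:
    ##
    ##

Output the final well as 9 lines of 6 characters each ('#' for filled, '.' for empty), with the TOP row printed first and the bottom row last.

Drop 1: O rot3 at col 3 lands with bottom-row=0; cleared 0 line(s) (total 0); column heights now [0 0 0 2 2 0], max=2
Drop 2: Z rot2 at col 1 lands with bottom-row=2; cleared 0 line(s) (total 0); column heights now [0 4 4 3 2 0], max=4
Drop 3: S rot3 at col 3 lands with bottom-row=2; cleared 0 line(s) (total 0); column heights now [0 4 4 5 4 0], max=5
Drop 4: O rot2 at col 1 lands with bottom-row=4; cleared 0 line(s) (total 0); column heights now [0 6 6 5 4 0], max=6

Answer: ......
......
......
.##...
.###..
.####.
..###.
...##.
...##.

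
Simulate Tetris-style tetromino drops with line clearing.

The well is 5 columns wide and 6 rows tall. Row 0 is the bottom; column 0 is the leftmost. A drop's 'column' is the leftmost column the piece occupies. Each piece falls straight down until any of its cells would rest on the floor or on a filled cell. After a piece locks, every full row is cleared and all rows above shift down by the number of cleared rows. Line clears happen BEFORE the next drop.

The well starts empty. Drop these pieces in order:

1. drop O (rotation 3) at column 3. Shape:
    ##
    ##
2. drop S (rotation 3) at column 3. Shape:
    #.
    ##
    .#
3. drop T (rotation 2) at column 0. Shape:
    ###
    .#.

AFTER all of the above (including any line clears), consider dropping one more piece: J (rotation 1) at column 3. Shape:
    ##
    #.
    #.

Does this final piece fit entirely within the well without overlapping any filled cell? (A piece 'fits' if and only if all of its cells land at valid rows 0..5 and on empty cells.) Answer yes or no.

Answer: no

Derivation:
Drop 1: O rot3 at col 3 lands with bottom-row=0; cleared 0 line(s) (total 0); column heights now [0 0 0 2 2], max=2
Drop 2: S rot3 at col 3 lands with bottom-row=2; cleared 0 line(s) (total 0); column heights now [0 0 0 5 4], max=5
Drop 3: T rot2 at col 0 lands with bottom-row=0; cleared 1 line(s) (total 1); column heights now [0 1 0 4 3], max=4
Test piece J rot1 at col 3 (width 2): heights before test = [0 1 0 4 3]; fits = False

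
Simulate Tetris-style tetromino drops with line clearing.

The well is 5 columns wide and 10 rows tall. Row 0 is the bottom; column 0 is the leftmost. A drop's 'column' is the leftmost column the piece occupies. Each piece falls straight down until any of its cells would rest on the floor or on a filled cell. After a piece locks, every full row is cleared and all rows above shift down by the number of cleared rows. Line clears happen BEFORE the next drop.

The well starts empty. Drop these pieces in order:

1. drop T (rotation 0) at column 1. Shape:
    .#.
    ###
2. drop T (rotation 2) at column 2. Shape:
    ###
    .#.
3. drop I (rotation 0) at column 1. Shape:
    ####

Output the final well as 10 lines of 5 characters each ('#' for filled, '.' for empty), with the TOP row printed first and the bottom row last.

Drop 1: T rot0 at col 1 lands with bottom-row=0; cleared 0 line(s) (total 0); column heights now [0 1 2 1 0], max=2
Drop 2: T rot2 at col 2 lands with bottom-row=1; cleared 0 line(s) (total 0); column heights now [0 1 3 3 3], max=3
Drop 3: I rot0 at col 1 lands with bottom-row=3; cleared 0 line(s) (total 0); column heights now [0 4 4 4 4], max=4

Answer: .....
.....
.....
.....
.....
.....
.####
..###
..##.
.###.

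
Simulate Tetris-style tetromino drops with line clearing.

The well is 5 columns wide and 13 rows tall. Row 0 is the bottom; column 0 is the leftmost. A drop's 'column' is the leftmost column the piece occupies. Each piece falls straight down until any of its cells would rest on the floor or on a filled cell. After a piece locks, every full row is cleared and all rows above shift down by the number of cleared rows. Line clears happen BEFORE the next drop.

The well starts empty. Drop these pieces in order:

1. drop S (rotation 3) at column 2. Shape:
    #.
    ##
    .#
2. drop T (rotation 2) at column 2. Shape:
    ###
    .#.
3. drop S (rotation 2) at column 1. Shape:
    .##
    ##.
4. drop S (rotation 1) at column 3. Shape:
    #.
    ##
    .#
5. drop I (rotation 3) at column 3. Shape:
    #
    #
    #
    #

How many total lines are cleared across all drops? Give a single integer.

Drop 1: S rot3 at col 2 lands with bottom-row=0; cleared 0 line(s) (total 0); column heights now [0 0 3 2 0], max=3
Drop 2: T rot2 at col 2 lands with bottom-row=2; cleared 0 line(s) (total 0); column heights now [0 0 4 4 4], max=4
Drop 3: S rot2 at col 1 lands with bottom-row=4; cleared 0 line(s) (total 0); column heights now [0 5 6 6 4], max=6
Drop 4: S rot1 at col 3 lands with bottom-row=5; cleared 0 line(s) (total 0); column heights now [0 5 6 8 7], max=8
Drop 5: I rot3 at col 3 lands with bottom-row=8; cleared 0 line(s) (total 0); column heights now [0 5 6 12 7], max=12

Answer: 0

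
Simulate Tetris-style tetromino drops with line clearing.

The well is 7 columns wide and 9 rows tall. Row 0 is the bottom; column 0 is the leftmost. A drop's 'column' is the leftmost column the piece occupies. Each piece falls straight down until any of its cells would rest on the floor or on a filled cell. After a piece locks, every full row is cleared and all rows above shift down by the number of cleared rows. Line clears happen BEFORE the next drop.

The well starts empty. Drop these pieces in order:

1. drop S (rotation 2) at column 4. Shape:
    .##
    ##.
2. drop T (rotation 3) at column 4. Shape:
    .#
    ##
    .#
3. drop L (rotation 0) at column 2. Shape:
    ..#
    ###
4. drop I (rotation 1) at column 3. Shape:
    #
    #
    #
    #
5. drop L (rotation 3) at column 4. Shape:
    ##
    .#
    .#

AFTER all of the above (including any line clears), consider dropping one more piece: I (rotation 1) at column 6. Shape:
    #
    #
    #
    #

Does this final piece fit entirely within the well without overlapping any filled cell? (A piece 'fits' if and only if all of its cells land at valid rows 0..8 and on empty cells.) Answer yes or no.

Drop 1: S rot2 at col 4 lands with bottom-row=0; cleared 0 line(s) (total 0); column heights now [0 0 0 0 1 2 2], max=2
Drop 2: T rot3 at col 4 lands with bottom-row=2; cleared 0 line(s) (total 0); column heights now [0 0 0 0 4 5 2], max=5
Drop 3: L rot0 at col 2 lands with bottom-row=4; cleared 0 line(s) (total 0); column heights now [0 0 5 5 6 5 2], max=6
Drop 4: I rot1 at col 3 lands with bottom-row=5; cleared 0 line(s) (total 0); column heights now [0 0 5 9 6 5 2], max=9
Drop 5: L rot3 at col 4 lands with bottom-row=5; cleared 0 line(s) (total 0); column heights now [0 0 5 9 8 8 2], max=9
Test piece I rot1 at col 6 (width 1): heights before test = [0 0 5 9 8 8 2]; fits = True

Answer: yes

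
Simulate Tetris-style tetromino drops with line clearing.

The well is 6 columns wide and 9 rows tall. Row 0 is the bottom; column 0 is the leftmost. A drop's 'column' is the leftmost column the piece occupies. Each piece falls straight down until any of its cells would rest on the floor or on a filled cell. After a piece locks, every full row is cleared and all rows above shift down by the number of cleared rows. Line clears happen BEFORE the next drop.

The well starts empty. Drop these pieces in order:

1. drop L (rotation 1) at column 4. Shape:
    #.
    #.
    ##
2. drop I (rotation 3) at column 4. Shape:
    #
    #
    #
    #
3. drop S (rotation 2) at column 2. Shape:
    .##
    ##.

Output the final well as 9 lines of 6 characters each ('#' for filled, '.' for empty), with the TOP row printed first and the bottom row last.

Drop 1: L rot1 at col 4 lands with bottom-row=0; cleared 0 line(s) (total 0); column heights now [0 0 0 0 3 1], max=3
Drop 2: I rot3 at col 4 lands with bottom-row=3; cleared 0 line(s) (total 0); column heights now [0 0 0 0 7 1], max=7
Drop 3: S rot2 at col 2 lands with bottom-row=6; cleared 0 line(s) (total 0); column heights now [0 0 7 8 8 1], max=8

Answer: ......
...##.
..###.
....#.
....#.
....#.
....#.
....#.
....##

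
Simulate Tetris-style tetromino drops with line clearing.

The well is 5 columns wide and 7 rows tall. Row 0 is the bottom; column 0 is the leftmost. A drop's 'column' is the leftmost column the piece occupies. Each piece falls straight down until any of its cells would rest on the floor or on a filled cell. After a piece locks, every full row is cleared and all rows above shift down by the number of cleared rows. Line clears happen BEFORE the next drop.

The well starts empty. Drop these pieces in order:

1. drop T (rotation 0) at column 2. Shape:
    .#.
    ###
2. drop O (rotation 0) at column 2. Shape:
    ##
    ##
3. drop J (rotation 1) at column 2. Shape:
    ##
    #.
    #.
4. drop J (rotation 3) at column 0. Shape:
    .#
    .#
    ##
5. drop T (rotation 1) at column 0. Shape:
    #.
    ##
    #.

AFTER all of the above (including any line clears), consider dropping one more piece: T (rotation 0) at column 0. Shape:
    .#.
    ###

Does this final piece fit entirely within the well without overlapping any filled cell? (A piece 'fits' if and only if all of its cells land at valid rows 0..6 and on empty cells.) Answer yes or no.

Answer: no

Derivation:
Drop 1: T rot0 at col 2 lands with bottom-row=0; cleared 0 line(s) (total 0); column heights now [0 0 1 2 1], max=2
Drop 2: O rot0 at col 2 lands with bottom-row=2; cleared 0 line(s) (total 0); column heights now [0 0 4 4 1], max=4
Drop 3: J rot1 at col 2 lands with bottom-row=4; cleared 0 line(s) (total 0); column heights now [0 0 7 7 1], max=7
Drop 4: J rot3 at col 0 lands with bottom-row=0; cleared 1 line(s) (total 1); column heights now [0 2 6 6 0], max=6
Drop 5: T rot1 at col 0 lands with bottom-row=1; cleared 0 line(s) (total 1); column heights now [4 3 6 6 0], max=6
Test piece T rot0 at col 0 (width 3): heights before test = [4 3 6 6 0]; fits = False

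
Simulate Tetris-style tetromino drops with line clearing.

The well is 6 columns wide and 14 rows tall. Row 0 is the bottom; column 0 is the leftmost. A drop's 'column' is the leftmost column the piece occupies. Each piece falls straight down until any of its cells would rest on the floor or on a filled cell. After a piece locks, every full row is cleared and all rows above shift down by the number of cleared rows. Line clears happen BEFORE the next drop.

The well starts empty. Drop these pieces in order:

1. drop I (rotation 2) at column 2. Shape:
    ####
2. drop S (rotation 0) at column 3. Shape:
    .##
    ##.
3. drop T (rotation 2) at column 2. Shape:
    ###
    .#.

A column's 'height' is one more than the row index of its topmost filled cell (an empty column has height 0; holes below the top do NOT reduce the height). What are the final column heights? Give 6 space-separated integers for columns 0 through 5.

Answer: 0 0 4 4 4 3

Derivation:
Drop 1: I rot2 at col 2 lands with bottom-row=0; cleared 0 line(s) (total 0); column heights now [0 0 1 1 1 1], max=1
Drop 2: S rot0 at col 3 lands with bottom-row=1; cleared 0 line(s) (total 0); column heights now [0 0 1 2 3 3], max=3
Drop 3: T rot2 at col 2 lands with bottom-row=2; cleared 0 line(s) (total 0); column heights now [0 0 4 4 4 3], max=4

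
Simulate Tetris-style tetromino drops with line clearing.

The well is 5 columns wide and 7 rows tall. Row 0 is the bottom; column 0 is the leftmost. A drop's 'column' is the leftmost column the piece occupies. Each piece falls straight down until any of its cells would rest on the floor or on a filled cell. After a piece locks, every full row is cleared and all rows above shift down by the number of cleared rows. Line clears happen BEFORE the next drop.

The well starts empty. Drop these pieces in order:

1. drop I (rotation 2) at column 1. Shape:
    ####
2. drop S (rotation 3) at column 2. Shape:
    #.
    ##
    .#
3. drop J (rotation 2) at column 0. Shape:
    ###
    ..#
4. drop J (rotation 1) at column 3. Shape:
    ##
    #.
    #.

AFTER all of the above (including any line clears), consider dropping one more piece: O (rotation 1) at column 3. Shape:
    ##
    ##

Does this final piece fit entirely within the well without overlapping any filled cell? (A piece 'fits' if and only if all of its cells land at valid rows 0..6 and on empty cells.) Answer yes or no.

Answer: yes

Derivation:
Drop 1: I rot2 at col 1 lands with bottom-row=0; cleared 0 line(s) (total 0); column heights now [0 1 1 1 1], max=1
Drop 2: S rot3 at col 2 lands with bottom-row=1; cleared 0 line(s) (total 0); column heights now [0 1 4 3 1], max=4
Drop 3: J rot2 at col 0 lands with bottom-row=4; cleared 0 line(s) (total 0); column heights now [6 6 6 3 1], max=6
Drop 4: J rot1 at col 3 lands with bottom-row=3; cleared 1 line(s) (total 1); column heights now [0 1 5 5 1], max=5
Test piece O rot1 at col 3 (width 2): heights before test = [0 1 5 5 1]; fits = True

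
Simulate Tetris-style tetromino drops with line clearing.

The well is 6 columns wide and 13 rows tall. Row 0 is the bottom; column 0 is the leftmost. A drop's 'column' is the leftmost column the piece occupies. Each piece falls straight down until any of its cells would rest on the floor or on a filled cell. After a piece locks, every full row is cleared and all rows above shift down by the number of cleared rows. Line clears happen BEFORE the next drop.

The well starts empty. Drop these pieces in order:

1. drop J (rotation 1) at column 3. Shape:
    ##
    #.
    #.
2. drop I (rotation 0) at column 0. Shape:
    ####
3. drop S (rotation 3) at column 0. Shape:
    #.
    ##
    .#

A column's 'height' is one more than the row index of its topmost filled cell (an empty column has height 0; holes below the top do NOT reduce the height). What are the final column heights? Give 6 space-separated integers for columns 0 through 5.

Drop 1: J rot1 at col 3 lands with bottom-row=0; cleared 0 line(s) (total 0); column heights now [0 0 0 3 3 0], max=3
Drop 2: I rot0 at col 0 lands with bottom-row=3; cleared 0 line(s) (total 0); column heights now [4 4 4 4 3 0], max=4
Drop 3: S rot3 at col 0 lands with bottom-row=4; cleared 0 line(s) (total 0); column heights now [7 6 4 4 3 0], max=7

Answer: 7 6 4 4 3 0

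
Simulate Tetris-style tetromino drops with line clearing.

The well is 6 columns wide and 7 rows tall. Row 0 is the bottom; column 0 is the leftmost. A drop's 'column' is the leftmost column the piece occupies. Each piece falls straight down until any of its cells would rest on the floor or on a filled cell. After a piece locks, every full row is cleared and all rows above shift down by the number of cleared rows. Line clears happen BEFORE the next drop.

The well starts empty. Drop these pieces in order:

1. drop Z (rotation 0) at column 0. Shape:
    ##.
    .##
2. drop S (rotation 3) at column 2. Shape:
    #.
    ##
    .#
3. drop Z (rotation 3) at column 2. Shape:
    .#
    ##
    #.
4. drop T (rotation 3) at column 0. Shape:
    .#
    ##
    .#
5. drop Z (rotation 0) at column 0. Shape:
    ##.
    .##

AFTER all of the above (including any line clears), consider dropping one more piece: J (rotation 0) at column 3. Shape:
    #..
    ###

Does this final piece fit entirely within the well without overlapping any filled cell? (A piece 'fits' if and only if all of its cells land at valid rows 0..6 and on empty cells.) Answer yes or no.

Drop 1: Z rot0 at col 0 lands with bottom-row=0; cleared 0 line(s) (total 0); column heights now [2 2 1 0 0 0], max=2
Drop 2: S rot3 at col 2 lands with bottom-row=0; cleared 0 line(s) (total 0); column heights now [2 2 3 2 0 0], max=3
Drop 3: Z rot3 at col 2 lands with bottom-row=3; cleared 0 line(s) (total 0); column heights now [2 2 5 6 0 0], max=6
Drop 4: T rot3 at col 0 lands with bottom-row=2; cleared 0 line(s) (total 0); column heights now [4 5 5 6 0 0], max=6
Drop 5: Z rot0 at col 0 lands with bottom-row=5; cleared 0 line(s) (total 0); column heights now [7 7 6 6 0 0], max=7
Test piece J rot0 at col 3 (width 3): heights before test = [7 7 6 6 0 0]; fits = False

Answer: no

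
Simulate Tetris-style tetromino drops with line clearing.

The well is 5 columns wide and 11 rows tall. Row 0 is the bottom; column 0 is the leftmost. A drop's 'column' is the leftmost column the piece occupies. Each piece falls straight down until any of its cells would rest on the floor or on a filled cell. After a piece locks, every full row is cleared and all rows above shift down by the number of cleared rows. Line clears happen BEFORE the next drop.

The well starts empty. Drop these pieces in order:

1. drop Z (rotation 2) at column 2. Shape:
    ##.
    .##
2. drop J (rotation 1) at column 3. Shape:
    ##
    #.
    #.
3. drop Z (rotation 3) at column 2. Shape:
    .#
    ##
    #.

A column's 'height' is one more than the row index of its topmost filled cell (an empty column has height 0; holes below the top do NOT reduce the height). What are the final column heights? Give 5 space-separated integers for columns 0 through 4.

Answer: 0 0 6 7 5

Derivation:
Drop 1: Z rot2 at col 2 lands with bottom-row=0; cleared 0 line(s) (total 0); column heights now [0 0 2 2 1], max=2
Drop 2: J rot1 at col 3 lands with bottom-row=2; cleared 0 line(s) (total 0); column heights now [0 0 2 5 5], max=5
Drop 3: Z rot3 at col 2 lands with bottom-row=4; cleared 0 line(s) (total 0); column heights now [0 0 6 7 5], max=7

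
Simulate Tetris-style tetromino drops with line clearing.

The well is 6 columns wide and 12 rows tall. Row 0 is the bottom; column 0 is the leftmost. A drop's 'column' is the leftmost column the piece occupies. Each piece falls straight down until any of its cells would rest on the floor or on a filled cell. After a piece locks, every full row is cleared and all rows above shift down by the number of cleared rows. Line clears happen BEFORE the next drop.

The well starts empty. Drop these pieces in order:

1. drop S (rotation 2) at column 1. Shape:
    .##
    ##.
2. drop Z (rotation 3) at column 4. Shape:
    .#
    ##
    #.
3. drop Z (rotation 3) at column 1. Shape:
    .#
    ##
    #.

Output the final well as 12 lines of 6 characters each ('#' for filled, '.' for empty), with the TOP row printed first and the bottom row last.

Answer: ......
......
......
......
......
......
......
......
..#...
.##..#
.#####
.##.#.

Derivation:
Drop 1: S rot2 at col 1 lands with bottom-row=0; cleared 0 line(s) (total 0); column heights now [0 1 2 2 0 0], max=2
Drop 2: Z rot3 at col 4 lands with bottom-row=0; cleared 0 line(s) (total 0); column heights now [0 1 2 2 2 3], max=3
Drop 3: Z rot3 at col 1 lands with bottom-row=1; cleared 0 line(s) (total 0); column heights now [0 3 4 2 2 3], max=4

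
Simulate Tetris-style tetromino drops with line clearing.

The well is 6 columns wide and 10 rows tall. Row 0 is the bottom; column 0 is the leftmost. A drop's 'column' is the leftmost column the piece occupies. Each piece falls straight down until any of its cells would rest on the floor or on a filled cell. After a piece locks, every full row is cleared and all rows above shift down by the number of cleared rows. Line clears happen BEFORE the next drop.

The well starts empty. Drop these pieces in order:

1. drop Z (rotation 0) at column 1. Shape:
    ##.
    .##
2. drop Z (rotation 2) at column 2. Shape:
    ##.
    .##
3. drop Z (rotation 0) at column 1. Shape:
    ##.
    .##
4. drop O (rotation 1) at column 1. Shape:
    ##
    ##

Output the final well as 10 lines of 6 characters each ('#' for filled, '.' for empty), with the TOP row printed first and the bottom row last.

Answer: ......
......
......
.##...
.##...
.##...
..##..
..##..
.####.
..##..

Derivation:
Drop 1: Z rot0 at col 1 lands with bottom-row=0; cleared 0 line(s) (total 0); column heights now [0 2 2 1 0 0], max=2
Drop 2: Z rot2 at col 2 lands with bottom-row=1; cleared 0 line(s) (total 0); column heights now [0 2 3 3 2 0], max=3
Drop 3: Z rot0 at col 1 lands with bottom-row=3; cleared 0 line(s) (total 0); column heights now [0 5 5 4 2 0], max=5
Drop 4: O rot1 at col 1 lands with bottom-row=5; cleared 0 line(s) (total 0); column heights now [0 7 7 4 2 0], max=7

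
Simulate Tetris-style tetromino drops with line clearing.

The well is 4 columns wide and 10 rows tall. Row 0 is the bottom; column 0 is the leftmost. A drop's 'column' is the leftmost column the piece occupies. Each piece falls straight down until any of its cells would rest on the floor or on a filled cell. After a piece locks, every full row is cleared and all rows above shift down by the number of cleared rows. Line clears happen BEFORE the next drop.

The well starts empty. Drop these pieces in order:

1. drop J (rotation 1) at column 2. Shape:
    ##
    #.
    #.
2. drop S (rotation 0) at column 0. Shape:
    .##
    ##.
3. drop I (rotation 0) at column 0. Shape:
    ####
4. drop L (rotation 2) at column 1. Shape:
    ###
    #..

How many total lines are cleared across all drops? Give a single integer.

Drop 1: J rot1 at col 2 lands with bottom-row=0; cleared 0 line(s) (total 0); column heights now [0 0 3 3], max=3
Drop 2: S rot0 at col 0 lands with bottom-row=2; cleared 1 line(s) (total 1); column heights now [0 3 3 0], max=3
Drop 3: I rot0 at col 0 lands with bottom-row=3; cleared 1 line(s) (total 2); column heights now [0 3 3 0], max=3
Drop 4: L rot2 at col 1 lands with bottom-row=3; cleared 0 line(s) (total 2); column heights now [0 5 5 5], max=5

Answer: 2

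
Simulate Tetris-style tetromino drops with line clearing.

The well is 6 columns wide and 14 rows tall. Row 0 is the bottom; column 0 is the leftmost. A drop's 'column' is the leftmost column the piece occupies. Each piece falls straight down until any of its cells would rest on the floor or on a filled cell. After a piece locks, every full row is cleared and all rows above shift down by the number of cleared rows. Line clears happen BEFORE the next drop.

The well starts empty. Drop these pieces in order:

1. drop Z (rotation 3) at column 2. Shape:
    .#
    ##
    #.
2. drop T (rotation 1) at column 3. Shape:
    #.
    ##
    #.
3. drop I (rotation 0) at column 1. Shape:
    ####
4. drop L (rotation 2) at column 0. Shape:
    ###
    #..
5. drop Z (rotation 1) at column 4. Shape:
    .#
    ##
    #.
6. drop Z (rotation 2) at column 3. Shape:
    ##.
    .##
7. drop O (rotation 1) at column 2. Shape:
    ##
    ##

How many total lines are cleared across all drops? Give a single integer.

Drop 1: Z rot3 at col 2 lands with bottom-row=0; cleared 0 line(s) (total 0); column heights now [0 0 2 3 0 0], max=3
Drop 2: T rot1 at col 3 lands with bottom-row=3; cleared 0 line(s) (total 0); column heights now [0 0 2 6 5 0], max=6
Drop 3: I rot0 at col 1 lands with bottom-row=6; cleared 0 line(s) (total 0); column heights now [0 7 7 7 7 0], max=7
Drop 4: L rot2 at col 0 lands with bottom-row=6; cleared 0 line(s) (total 0); column heights now [8 8 8 7 7 0], max=8
Drop 5: Z rot1 at col 4 lands with bottom-row=7; cleared 0 line(s) (total 0); column heights now [8 8 8 7 9 10], max=10
Drop 6: Z rot2 at col 3 lands with bottom-row=10; cleared 0 line(s) (total 0); column heights now [8 8 8 12 12 11], max=12
Drop 7: O rot1 at col 2 lands with bottom-row=12; cleared 0 line(s) (total 0); column heights now [8 8 14 14 12 11], max=14

Answer: 0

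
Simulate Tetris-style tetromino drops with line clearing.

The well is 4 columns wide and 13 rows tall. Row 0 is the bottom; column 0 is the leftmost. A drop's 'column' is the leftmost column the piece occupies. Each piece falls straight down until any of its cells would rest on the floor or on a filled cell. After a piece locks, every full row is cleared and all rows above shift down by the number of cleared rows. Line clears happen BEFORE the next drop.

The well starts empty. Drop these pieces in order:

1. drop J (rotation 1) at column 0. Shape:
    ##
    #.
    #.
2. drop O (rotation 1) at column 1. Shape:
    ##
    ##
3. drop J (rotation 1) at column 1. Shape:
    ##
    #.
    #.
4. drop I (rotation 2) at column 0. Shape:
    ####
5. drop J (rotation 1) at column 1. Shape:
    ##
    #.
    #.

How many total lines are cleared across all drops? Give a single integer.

Answer: 1

Derivation:
Drop 1: J rot1 at col 0 lands with bottom-row=0; cleared 0 line(s) (total 0); column heights now [3 3 0 0], max=3
Drop 2: O rot1 at col 1 lands with bottom-row=3; cleared 0 line(s) (total 0); column heights now [3 5 5 0], max=5
Drop 3: J rot1 at col 1 lands with bottom-row=5; cleared 0 line(s) (total 0); column heights now [3 8 8 0], max=8
Drop 4: I rot2 at col 0 lands with bottom-row=8; cleared 1 line(s) (total 1); column heights now [3 8 8 0], max=8
Drop 5: J rot1 at col 1 lands with bottom-row=8; cleared 0 line(s) (total 1); column heights now [3 11 11 0], max=11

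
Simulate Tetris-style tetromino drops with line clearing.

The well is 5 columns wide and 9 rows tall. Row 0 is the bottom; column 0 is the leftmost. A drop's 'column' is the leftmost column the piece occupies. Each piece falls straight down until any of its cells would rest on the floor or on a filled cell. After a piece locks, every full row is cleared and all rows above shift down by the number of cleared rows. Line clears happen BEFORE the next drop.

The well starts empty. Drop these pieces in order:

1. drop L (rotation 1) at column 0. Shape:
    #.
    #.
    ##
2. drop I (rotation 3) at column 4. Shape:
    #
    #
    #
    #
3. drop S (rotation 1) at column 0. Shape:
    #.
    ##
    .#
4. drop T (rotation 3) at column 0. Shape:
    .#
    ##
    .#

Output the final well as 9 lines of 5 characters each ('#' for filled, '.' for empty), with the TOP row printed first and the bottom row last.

Answer: .....
.....
.#...
##...
##...
##..#
##..#
#...#
##..#

Derivation:
Drop 1: L rot1 at col 0 lands with bottom-row=0; cleared 0 line(s) (total 0); column heights now [3 1 0 0 0], max=3
Drop 2: I rot3 at col 4 lands with bottom-row=0; cleared 0 line(s) (total 0); column heights now [3 1 0 0 4], max=4
Drop 3: S rot1 at col 0 lands with bottom-row=2; cleared 0 line(s) (total 0); column heights now [5 4 0 0 4], max=5
Drop 4: T rot3 at col 0 lands with bottom-row=4; cleared 0 line(s) (total 0); column heights now [6 7 0 0 4], max=7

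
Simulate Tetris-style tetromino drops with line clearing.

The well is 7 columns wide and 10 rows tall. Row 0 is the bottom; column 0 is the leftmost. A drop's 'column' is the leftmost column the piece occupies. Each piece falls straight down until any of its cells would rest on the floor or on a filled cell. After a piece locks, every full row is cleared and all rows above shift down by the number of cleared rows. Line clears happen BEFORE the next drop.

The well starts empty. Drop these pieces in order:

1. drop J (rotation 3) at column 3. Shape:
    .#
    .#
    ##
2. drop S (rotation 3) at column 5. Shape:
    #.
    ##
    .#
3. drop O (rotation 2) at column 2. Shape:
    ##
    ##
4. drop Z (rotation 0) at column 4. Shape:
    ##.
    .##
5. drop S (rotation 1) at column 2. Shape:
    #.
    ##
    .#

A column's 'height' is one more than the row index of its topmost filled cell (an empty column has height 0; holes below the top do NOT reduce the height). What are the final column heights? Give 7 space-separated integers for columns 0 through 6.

Answer: 0 0 6 5 5 5 4

Derivation:
Drop 1: J rot3 at col 3 lands with bottom-row=0; cleared 0 line(s) (total 0); column heights now [0 0 0 1 3 0 0], max=3
Drop 2: S rot3 at col 5 lands with bottom-row=0; cleared 0 line(s) (total 0); column heights now [0 0 0 1 3 3 2], max=3
Drop 3: O rot2 at col 2 lands with bottom-row=1; cleared 0 line(s) (total 0); column heights now [0 0 3 3 3 3 2], max=3
Drop 4: Z rot0 at col 4 lands with bottom-row=3; cleared 0 line(s) (total 0); column heights now [0 0 3 3 5 5 4], max=5
Drop 5: S rot1 at col 2 lands with bottom-row=3; cleared 0 line(s) (total 0); column heights now [0 0 6 5 5 5 4], max=6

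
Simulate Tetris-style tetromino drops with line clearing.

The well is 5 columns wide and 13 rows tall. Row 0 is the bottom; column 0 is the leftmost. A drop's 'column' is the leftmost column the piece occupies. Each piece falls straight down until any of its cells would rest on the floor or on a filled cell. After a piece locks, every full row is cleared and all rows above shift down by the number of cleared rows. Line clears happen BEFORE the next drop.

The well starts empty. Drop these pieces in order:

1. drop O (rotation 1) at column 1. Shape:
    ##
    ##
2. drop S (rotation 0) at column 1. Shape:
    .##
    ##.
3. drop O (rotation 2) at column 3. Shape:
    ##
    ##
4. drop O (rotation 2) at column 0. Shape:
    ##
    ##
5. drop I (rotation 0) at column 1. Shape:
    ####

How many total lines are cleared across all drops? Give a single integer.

Answer: 0

Derivation:
Drop 1: O rot1 at col 1 lands with bottom-row=0; cleared 0 line(s) (total 0); column heights now [0 2 2 0 0], max=2
Drop 2: S rot0 at col 1 lands with bottom-row=2; cleared 0 line(s) (total 0); column heights now [0 3 4 4 0], max=4
Drop 3: O rot2 at col 3 lands with bottom-row=4; cleared 0 line(s) (total 0); column heights now [0 3 4 6 6], max=6
Drop 4: O rot2 at col 0 lands with bottom-row=3; cleared 0 line(s) (total 0); column heights now [5 5 4 6 6], max=6
Drop 5: I rot0 at col 1 lands with bottom-row=6; cleared 0 line(s) (total 0); column heights now [5 7 7 7 7], max=7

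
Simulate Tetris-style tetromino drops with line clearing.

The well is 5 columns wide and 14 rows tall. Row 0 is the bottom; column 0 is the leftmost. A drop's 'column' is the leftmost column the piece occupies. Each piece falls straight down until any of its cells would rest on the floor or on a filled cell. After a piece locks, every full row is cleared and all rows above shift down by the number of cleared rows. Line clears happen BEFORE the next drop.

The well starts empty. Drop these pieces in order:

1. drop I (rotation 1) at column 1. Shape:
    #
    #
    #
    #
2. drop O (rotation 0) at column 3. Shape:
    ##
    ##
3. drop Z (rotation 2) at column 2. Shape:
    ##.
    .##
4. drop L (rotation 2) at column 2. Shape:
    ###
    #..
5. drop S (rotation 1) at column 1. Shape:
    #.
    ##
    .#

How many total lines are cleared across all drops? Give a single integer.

Drop 1: I rot1 at col 1 lands with bottom-row=0; cleared 0 line(s) (total 0); column heights now [0 4 0 0 0], max=4
Drop 2: O rot0 at col 3 lands with bottom-row=0; cleared 0 line(s) (total 0); column heights now [0 4 0 2 2], max=4
Drop 3: Z rot2 at col 2 lands with bottom-row=2; cleared 0 line(s) (total 0); column heights now [0 4 4 4 3], max=4
Drop 4: L rot2 at col 2 lands with bottom-row=4; cleared 0 line(s) (total 0); column heights now [0 4 6 6 6], max=6
Drop 5: S rot1 at col 1 lands with bottom-row=6; cleared 0 line(s) (total 0); column heights now [0 9 8 6 6], max=9

Answer: 0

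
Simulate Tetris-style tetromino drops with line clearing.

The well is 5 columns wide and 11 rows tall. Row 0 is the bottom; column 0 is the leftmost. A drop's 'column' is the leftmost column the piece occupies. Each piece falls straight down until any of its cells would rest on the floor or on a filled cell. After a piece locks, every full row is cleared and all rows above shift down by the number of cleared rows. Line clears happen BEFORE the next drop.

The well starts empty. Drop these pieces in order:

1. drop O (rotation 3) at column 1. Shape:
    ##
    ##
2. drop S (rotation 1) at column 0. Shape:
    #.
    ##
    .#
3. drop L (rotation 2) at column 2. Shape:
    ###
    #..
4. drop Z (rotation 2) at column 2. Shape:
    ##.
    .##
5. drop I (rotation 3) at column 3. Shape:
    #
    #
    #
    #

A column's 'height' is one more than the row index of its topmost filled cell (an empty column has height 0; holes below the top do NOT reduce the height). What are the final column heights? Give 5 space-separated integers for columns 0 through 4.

Drop 1: O rot3 at col 1 lands with bottom-row=0; cleared 0 line(s) (total 0); column heights now [0 2 2 0 0], max=2
Drop 2: S rot1 at col 0 lands with bottom-row=2; cleared 0 line(s) (total 0); column heights now [5 4 2 0 0], max=5
Drop 3: L rot2 at col 2 lands with bottom-row=2; cleared 1 line(s) (total 1); column heights now [4 3 3 0 0], max=4
Drop 4: Z rot2 at col 2 lands with bottom-row=2; cleared 0 line(s) (total 1); column heights now [4 3 4 4 3], max=4
Drop 5: I rot3 at col 3 lands with bottom-row=4; cleared 0 line(s) (total 1); column heights now [4 3 4 8 3], max=8

Answer: 4 3 4 8 3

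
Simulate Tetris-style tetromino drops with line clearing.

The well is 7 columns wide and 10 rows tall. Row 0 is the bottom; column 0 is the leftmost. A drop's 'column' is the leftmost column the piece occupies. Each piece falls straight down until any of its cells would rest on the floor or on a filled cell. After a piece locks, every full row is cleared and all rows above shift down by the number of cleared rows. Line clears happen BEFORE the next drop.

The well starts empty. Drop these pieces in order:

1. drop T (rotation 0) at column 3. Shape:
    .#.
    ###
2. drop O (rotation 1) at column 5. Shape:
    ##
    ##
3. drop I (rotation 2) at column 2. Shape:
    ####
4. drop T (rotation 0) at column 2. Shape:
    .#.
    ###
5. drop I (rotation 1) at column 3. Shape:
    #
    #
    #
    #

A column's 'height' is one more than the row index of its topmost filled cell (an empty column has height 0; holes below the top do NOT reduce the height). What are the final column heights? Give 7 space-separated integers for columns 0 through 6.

Drop 1: T rot0 at col 3 lands with bottom-row=0; cleared 0 line(s) (total 0); column heights now [0 0 0 1 2 1 0], max=2
Drop 2: O rot1 at col 5 lands with bottom-row=1; cleared 0 line(s) (total 0); column heights now [0 0 0 1 2 3 3], max=3
Drop 3: I rot2 at col 2 lands with bottom-row=3; cleared 0 line(s) (total 0); column heights now [0 0 4 4 4 4 3], max=4
Drop 4: T rot0 at col 2 lands with bottom-row=4; cleared 0 line(s) (total 0); column heights now [0 0 5 6 5 4 3], max=6
Drop 5: I rot1 at col 3 lands with bottom-row=6; cleared 0 line(s) (total 0); column heights now [0 0 5 10 5 4 3], max=10

Answer: 0 0 5 10 5 4 3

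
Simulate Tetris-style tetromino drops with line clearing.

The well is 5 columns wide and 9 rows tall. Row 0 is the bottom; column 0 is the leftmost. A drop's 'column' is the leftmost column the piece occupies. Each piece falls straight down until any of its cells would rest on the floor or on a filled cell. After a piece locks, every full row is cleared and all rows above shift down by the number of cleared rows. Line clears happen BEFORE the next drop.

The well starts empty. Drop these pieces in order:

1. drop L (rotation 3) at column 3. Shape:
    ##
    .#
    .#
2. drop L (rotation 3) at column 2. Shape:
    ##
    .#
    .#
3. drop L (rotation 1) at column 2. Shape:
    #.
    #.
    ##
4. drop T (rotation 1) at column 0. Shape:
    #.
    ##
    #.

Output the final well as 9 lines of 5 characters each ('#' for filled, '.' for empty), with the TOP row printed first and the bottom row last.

Answer: ..#..
..#..
..##.
..##.
...#.
...#.
#..##
##..#
#...#

Derivation:
Drop 1: L rot3 at col 3 lands with bottom-row=0; cleared 0 line(s) (total 0); column heights now [0 0 0 3 3], max=3
Drop 2: L rot3 at col 2 lands with bottom-row=3; cleared 0 line(s) (total 0); column heights now [0 0 6 6 3], max=6
Drop 3: L rot1 at col 2 lands with bottom-row=6; cleared 0 line(s) (total 0); column heights now [0 0 9 7 3], max=9
Drop 4: T rot1 at col 0 lands with bottom-row=0; cleared 0 line(s) (total 0); column heights now [3 2 9 7 3], max=9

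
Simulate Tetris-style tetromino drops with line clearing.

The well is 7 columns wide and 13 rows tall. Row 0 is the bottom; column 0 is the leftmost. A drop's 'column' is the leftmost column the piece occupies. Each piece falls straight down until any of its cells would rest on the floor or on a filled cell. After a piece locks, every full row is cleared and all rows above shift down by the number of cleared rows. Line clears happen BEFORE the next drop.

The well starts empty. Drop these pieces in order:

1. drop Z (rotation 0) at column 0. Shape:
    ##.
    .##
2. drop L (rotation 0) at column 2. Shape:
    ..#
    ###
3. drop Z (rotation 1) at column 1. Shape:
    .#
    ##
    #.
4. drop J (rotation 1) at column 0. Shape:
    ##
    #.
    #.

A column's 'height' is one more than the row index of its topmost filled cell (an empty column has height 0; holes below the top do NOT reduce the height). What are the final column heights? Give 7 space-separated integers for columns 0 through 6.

Answer: 5 5 5 2 3 0 0

Derivation:
Drop 1: Z rot0 at col 0 lands with bottom-row=0; cleared 0 line(s) (total 0); column heights now [2 2 1 0 0 0 0], max=2
Drop 2: L rot0 at col 2 lands with bottom-row=1; cleared 0 line(s) (total 0); column heights now [2 2 2 2 3 0 0], max=3
Drop 3: Z rot1 at col 1 lands with bottom-row=2; cleared 0 line(s) (total 0); column heights now [2 4 5 2 3 0 0], max=5
Drop 4: J rot1 at col 0 lands with bottom-row=2; cleared 0 line(s) (total 0); column heights now [5 5 5 2 3 0 0], max=5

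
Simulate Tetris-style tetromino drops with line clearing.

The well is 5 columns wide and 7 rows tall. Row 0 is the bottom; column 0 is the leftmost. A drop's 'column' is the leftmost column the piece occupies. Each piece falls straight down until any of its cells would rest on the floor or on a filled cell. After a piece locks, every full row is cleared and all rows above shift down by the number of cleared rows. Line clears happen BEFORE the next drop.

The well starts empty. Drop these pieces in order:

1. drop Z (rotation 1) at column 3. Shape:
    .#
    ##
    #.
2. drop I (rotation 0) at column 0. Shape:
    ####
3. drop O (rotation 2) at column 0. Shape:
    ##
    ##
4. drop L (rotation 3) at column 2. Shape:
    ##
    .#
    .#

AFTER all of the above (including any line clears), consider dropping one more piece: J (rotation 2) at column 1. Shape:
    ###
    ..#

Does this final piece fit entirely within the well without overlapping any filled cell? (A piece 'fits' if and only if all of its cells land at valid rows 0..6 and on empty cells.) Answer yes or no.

Answer: yes

Derivation:
Drop 1: Z rot1 at col 3 lands with bottom-row=0; cleared 0 line(s) (total 0); column heights now [0 0 0 2 3], max=3
Drop 2: I rot0 at col 0 lands with bottom-row=2; cleared 1 line(s) (total 1); column heights now [0 0 0 2 2], max=2
Drop 3: O rot2 at col 0 lands with bottom-row=0; cleared 0 line(s) (total 1); column heights now [2 2 0 2 2], max=2
Drop 4: L rot3 at col 2 lands with bottom-row=2; cleared 0 line(s) (total 1); column heights now [2 2 5 5 2], max=5
Test piece J rot2 at col 1 (width 3): heights before test = [2 2 5 5 2]; fits = True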